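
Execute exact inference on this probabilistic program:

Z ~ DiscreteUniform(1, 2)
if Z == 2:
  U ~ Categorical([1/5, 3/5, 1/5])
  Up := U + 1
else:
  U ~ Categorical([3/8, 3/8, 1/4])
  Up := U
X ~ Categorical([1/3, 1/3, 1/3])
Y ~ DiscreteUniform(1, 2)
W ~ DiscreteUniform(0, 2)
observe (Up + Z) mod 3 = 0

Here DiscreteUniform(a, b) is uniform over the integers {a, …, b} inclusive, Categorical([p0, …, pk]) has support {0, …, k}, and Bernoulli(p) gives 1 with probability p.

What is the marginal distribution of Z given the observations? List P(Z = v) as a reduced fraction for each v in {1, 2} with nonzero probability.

P(Z=1) = 5/9, P(Z=2) = 4/9

Enumerate traces; 36 have nonzero weight after conditioning:
  (Z=1, U=2, X=0, Y=1, W=0) weight 1/144
  (Z=1, U=2, X=0, Y=1, W=1) weight 1/144
  (Z=1, U=2, X=0, Y=1, W=2) weight 1/144
  (Z=1, U=2, X=0, Y=2, W=0) weight 1/144
  (Z=1, U=2, X=0, Y=2, W=1) weight 1/144
  (Z=1, U=2, X=0, Y=2, W=2) weight 1/144
  (Z=1, U=2, X=1, Y=1, W=0) weight 1/144
  (Z=1, U=2, X=1, Y=1, W=1) weight 1/144
  (Z=2, U=0, X=0, Y=1, W=0) weight 1/180
  … 27 more
Group by Z:
  weight(Z=1) = 1/8
  weight(Z=2) = 1/10
Total weight = 1/8 + 1/10 = 9/40
P(Z=1 | obs) = 1/8 / 9/40 = 5/9
P(Z=2 | obs) = 1/10 / 9/40 = 4/9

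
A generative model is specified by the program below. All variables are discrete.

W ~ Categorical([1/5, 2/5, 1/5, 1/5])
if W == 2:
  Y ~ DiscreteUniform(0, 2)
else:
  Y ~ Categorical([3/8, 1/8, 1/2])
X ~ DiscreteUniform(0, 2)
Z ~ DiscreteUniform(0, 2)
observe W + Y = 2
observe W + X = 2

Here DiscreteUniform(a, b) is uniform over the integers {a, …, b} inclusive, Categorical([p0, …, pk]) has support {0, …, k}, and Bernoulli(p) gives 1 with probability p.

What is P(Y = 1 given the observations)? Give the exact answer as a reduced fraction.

Enumerate traces; 9 have nonzero weight after conditioning:
  (W=0, Y=2, X=2, Z=0) weight 1/90
  (W=0, Y=2, X=2, Z=1) weight 1/90
  (W=0, Y=2, X=2, Z=2) weight 1/90
  (W=1, Y=1, X=1, Z=0) weight 1/180
  (W=1, Y=1, X=1, Z=1) weight 1/180
  (W=1, Y=1, X=1, Z=2) weight 1/180
  (W=2, Y=0, X=0, Z=0) weight 1/135
  (W=2, Y=0, X=0, Z=1) weight 1/135
  … 1 more
Group by Y:
  weight(Y=0) = 1/45
  weight(Y=1) = 1/60
  weight(Y=2) = 1/30
Total weight = 1/45 + 1/60 + 1/30 = 13/180
P(Y=0 | obs) = 1/45 / 13/180 = 4/13
P(Y=1 | obs) = 1/60 / 13/180 = 3/13
P(Y=2 | obs) = 1/30 / 13/180 = 6/13

P(Y = 1 | obs) = 3/13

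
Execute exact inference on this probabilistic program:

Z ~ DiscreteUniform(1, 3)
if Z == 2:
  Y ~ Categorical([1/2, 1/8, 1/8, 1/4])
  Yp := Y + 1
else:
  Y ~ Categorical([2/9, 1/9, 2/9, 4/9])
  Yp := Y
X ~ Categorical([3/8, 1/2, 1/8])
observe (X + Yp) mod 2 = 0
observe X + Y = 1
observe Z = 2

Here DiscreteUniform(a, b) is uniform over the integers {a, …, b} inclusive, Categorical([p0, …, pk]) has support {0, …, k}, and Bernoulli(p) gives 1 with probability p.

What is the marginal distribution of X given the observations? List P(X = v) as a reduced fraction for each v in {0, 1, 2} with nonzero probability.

Enumerate traces; 2 have nonzero weight after conditioning:
  (Z=2, Y=0, X=1) weight 1/12
  (Z=2, Y=1, X=0) weight 1/64
Group by X:
  weight(X=0) = 1/64
  weight(X=1) = 1/12
Total weight = 1/64 + 1/12 = 19/192
P(X=0 | obs) = 1/64 / 19/192 = 3/19
P(X=1 | obs) = 1/12 / 19/192 = 16/19

P(X=0) = 3/19, P(X=1) = 16/19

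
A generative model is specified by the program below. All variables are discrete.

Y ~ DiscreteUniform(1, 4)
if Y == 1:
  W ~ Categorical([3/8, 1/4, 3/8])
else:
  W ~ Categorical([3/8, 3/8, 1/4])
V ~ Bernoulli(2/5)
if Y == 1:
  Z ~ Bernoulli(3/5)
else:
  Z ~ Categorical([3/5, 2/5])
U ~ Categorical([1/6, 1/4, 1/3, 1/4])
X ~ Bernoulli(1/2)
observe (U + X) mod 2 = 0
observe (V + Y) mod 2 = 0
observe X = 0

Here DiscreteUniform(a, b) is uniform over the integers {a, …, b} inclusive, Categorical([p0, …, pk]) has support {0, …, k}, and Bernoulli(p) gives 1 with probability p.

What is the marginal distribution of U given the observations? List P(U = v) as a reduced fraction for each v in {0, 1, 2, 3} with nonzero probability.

P(U=0) = 1/3, P(U=2) = 2/3

Enumerate traces; 48 have nonzero weight after conditioning:
  (Y=1, W=0, V=1, Z=0, U=0, X=0) weight 1/800
  (Y=1, W=0, V=1, Z=0, U=2, X=0) weight 1/400
  (Y=1, W=0, V=1, Z=1, U=0, X=0) weight 3/1600
  (Y=1, W=0, V=1, Z=1, U=2, X=0) weight 3/800
  (Y=1, W=1, V=1, Z=0, U=0, X=0) weight 1/1200
  (Y=1, W=1, V=1, Z=0, U=2, X=0) weight 1/600
  (Y=1, W=1, V=1, Z=1, U=0, X=0) weight 1/800
  (Y=1, W=1, V=1, Z=1, U=2, X=0) weight 1/400
  … 40 more
Group by U:
  weight(U=0) = 1/24
  weight(U=2) = 1/12
Total weight = 1/24 + 1/12 = 1/8
P(U=0 | obs) = 1/24 / 1/8 = 1/3
P(U=2 | obs) = 1/12 / 1/8 = 2/3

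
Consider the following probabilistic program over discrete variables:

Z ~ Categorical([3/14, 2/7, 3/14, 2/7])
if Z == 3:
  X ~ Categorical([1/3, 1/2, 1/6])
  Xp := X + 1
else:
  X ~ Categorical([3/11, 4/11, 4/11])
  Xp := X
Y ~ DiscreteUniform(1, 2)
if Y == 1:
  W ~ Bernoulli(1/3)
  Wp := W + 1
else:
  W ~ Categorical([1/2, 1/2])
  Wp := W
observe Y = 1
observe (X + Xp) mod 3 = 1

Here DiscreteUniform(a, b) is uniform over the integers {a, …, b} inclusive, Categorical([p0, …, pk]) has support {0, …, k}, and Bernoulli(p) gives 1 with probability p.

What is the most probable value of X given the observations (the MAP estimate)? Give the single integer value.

Enumerate traces; 8 have nonzero weight after conditioning:
  (Z=0, X=2, Y=1, W=0) weight 2/77
  (Z=0, X=2, Y=1, W=1) weight 1/77
  (Z=1, X=2, Y=1, W=0) weight 8/231
  (Z=1, X=2, Y=1, W=1) weight 4/231
  (Z=2, X=2, Y=1, W=0) weight 2/77
  (Z=2, X=2, Y=1, W=1) weight 1/77
  (Z=3, X=0, Y=1, W=0) weight 2/63
  (Z=3, X=0, Y=1, W=1) weight 1/63
Group by X:
  weight(X=0) = 1/21
  weight(X=2) = 10/77
Total weight = 1/21 + 10/77 = 41/231
P(X=0 | obs) = 1/21 / 41/231 = 11/41
P(X=2 | obs) = 10/77 / 41/231 = 30/41
argmax = 2

argmax_v P(X = v | obs) = 2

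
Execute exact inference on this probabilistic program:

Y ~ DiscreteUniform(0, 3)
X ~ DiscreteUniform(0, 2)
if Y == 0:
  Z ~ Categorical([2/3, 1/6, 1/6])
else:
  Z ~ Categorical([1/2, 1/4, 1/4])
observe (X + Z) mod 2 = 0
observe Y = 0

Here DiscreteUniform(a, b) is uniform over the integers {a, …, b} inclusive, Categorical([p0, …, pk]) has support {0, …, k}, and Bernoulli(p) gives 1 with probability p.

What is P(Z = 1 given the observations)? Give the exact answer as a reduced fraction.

P(Z = 1 | obs) = 1/11

Enumerate traces; 5 have nonzero weight after conditioning:
  (Y=0, X=0, Z=0) weight 1/18
  (Y=0, X=0, Z=2) weight 1/72
  (Y=0, X=1, Z=1) weight 1/72
  (Y=0, X=2, Z=0) weight 1/18
  (Y=0, X=2, Z=2) weight 1/72
Group by Z:
  weight(Z=0) = 1/9
  weight(Z=1) = 1/72
  weight(Z=2) = 1/36
Total weight = 1/9 + 1/72 + 1/36 = 11/72
P(Z=0 | obs) = 1/9 / 11/72 = 8/11
P(Z=1 | obs) = 1/72 / 11/72 = 1/11
P(Z=2 | obs) = 1/36 / 11/72 = 2/11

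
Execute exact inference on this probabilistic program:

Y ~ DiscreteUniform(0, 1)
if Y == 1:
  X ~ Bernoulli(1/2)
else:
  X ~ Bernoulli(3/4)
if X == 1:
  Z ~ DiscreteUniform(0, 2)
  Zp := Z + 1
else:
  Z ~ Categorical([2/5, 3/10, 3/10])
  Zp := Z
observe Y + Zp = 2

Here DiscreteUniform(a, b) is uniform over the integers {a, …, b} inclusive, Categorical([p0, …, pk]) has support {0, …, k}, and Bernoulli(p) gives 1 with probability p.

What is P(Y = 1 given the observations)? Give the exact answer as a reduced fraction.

P(Y = 1 | obs) = 38/77

Enumerate traces; 4 have nonzero weight after conditioning:
  (Y=0, X=0, Z=2) weight 3/80
  (Y=0, X=1, Z=1) weight 1/8
  (Y=1, X=0, Z=1) weight 3/40
  (Y=1, X=1, Z=0) weight 1/12
Group by Y:
  weight(Y=0) = 13/80
  weight(Y=1) = 19/120
Total weight = 13/80 + 19/120 = 77/240
P(Y=0 | obs) = 13/80 / 77/240 = 39/77
P(Y=1 | obs) = 19/120 / 77/240 = 38/77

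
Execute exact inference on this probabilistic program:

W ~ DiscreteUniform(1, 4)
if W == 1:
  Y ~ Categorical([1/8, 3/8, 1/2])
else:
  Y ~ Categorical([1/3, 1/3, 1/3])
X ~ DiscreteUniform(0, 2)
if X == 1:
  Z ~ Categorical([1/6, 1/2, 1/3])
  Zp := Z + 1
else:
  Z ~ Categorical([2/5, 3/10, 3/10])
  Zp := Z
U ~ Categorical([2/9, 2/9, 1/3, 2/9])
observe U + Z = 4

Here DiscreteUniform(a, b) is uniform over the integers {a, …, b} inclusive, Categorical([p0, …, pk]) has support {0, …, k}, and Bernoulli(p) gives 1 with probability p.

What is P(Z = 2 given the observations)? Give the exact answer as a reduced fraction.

P(Z = 2 | obs) = 14/25

Enumerate traces; 72 have nonzero weight after conditioning:
  (W=1, Y=0, X=0, Z=1, U=3) weight 1/1440
  (W=1, Y=0, X=0, Z=2, U=2) weight 1/960
  (W=1, Y=0, X=1, Z=1, U=3) weight 1/864
  (W=1, Y=0, X=1, Z=2, U=2) weight 1/864
  (W=1, Y=0, X=2, Z=1, U=3) weight 1/1440
  (W=1, Y=0, X=2, Z=2, U=2) weight 1/960
  (W=1, Y=1, X=0, Z=1, U=3) weight 1/480
  (W=1, Y=1, X=0, Z=2, U=2) weight 1/320
  … 64 more
Group by Z:
  weight(Z=1) = 11/135
  weight(Z=2) = 14/135
Total weight = 11/135 + 14/135 = 5/27
P(Z=1 | obs) = 11/135 / 5/27 = 11/25
P(Z=2 | obs) = 14/135 / 5/27 = 14/25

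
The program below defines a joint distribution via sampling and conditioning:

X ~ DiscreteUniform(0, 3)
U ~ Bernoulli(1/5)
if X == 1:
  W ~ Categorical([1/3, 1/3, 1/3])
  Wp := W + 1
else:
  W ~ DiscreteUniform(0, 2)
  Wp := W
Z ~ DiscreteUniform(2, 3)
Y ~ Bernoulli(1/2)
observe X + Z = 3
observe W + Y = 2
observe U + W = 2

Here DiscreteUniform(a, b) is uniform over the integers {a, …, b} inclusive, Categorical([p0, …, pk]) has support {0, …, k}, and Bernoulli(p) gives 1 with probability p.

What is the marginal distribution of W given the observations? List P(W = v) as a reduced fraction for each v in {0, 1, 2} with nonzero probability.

P(W=1) = 1/5, P(W=2) = 4/5

Enumerate traces; 4 have nonzero weight after conditioning:
  (X=0, U=0, W=2, Z=3, Y=0) weight 1/60
  (X=0, U=1, W=1, Z=3, Y=1) weight 1/240
  (X=1, U=0, W=2, Z=2, Y=0) weight 1/60
  (X=1, U=1, W=1, Z=2, Y=1) weight 1/240
Group by W:
  weight(W=1) = 1/120
  weight(W=2) = 1/30
Total weight = 1/120 + 1/30 = 1/24
P(W=1 | obs) = 1/120 / 1/24 = 1/5
P(W=2 | obs) = 1/30 / 1/24 = 4/5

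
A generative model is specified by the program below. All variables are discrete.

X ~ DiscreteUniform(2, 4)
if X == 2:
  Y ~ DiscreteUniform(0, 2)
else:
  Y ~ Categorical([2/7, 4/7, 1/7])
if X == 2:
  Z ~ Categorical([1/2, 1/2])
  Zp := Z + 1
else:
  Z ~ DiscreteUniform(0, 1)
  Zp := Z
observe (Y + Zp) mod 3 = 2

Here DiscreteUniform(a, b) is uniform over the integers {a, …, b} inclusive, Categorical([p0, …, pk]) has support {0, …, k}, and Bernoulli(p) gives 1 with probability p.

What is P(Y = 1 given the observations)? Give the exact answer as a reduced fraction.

Enumerate traces; 6 have nonzero weight after conditioning:
  (X=2, Y=0, Z=1) weight 1/18
  (X=2, Y=1, Z=0) weight 1/18
  (X=3, Y=1, Z=1) weight 2/21
  (X=3, Y=2, Z=0) weight 1/42
  (X=4, Y=1, Z=1) weight 2/21
  (X=4, Y=2, Z=0) weight 1/42
Group by Y:
  weight(Y=0) = 1/18
  weight(Y=1) = 31/126
  weight(Y=2) = 1/21
Total weight = 1/18 + 31/126 + 1/21 = 22/63
P(Y=0 | obs) = 1/18 / 22/63 = 7/44
P(Y=1 | obs) = 31/126 / 22/63 = 31/44
P(Y=2 | obs) = 1/21 / 22/63 = 3/22

P(Y = 1 | obs) = 31/44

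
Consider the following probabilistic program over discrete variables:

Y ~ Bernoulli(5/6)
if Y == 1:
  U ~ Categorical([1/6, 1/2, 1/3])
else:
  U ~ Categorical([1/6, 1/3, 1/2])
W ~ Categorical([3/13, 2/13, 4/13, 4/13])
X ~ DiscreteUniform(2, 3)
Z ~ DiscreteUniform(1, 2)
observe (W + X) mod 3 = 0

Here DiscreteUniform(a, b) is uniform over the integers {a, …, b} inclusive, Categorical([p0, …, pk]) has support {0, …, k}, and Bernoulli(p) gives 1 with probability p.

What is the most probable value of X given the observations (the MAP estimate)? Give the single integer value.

argmax_v P(X = v | obs) = 3

Enumerate traces; 36 have nonzero weight after conditioning:
  (Y=0, U=0, W=0, X=3, Z=1) weight 1/624
  (Y=0, U=0, W=0, X=3, Z=2) weight 1/624
  (Y=0, U=0, W=1, X=2, Z=1) weight 1/936
  (Y=0, U=0, W=1, X=2, Z=2) weight 1/936
  (Y=0, U=0, W=3, X=3, Z=1) weight 1/468
  (Y=0, U=0, W=3, X=3, Z=2) weight 1/468
  (Y=0, U=1, W=0, X=3, Z=1) weight 1/312
  (Y=0, U=1, W=0, X=3, Z=2) weight 1/312
  … 28 more
Group by X:
  weight(X=2) = 1/13
  weight(X=3) = 7/26
Total weight = 1/13 + 7/26 = 9/26
P(X=2 | obs) = 1/13 / 9/26 = 2/9
P(X=3 | obs) = 7/26 / 9/26 = 7/9
argmax = 3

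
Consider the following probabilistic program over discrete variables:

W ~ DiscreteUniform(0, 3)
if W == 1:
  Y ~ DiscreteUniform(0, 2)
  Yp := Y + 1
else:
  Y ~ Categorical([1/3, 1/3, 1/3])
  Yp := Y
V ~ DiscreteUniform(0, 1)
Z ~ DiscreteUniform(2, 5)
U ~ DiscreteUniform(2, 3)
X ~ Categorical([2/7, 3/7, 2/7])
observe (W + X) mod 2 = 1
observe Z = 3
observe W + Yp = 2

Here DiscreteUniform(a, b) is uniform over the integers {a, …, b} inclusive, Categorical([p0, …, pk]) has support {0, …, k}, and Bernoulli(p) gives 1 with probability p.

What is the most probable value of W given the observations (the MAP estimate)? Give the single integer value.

Enumerate traces; 16 have nonzero weight after conditioning:
  (W=0, Y=2, V=0, Z=3, U=2, X=1) weight 1/448
  (W=0, Y=2, V=0, Z=3, U=3, X=1) weight 1/448
  (W=0, Y=2, V=1, Z=3, U=2, X=1) weight 1/448
  (W=0, Y=2, V=1, Z=3, U=3, X=1) weight 1/448
  (W=1, Y=0, V=0, Z=3, U=2, X=0) weight 1/672
  (W=1, Y=0, V=0, Z=3, U=2, X=2) weight 1/672
  (W=1, Y=0, V=0, Z=3, U=3, X=0) weight 1/672
  (W=1, Y=0, V=0, Z=3, U=3, X=2) weight 1/672
  (W=2, Y=0, V=0, Z=3, U=2, X=1) weight 1/448
  … 7 more
Group by W:
  weight(W=0) = 1/112
  weight(W=1) = 1/84
  weight(W=2) = 1/112
Total weight = 1/112 + 1/84 + 1/112 = 5/168
P(W=0 | obs) = 1/112 / 5/168 = 3/10
P(W=1 | obs) = 1/84 / 5/168 = 2/5
P(W=2 | obs) = 1/112 / 5/168 = 3/10
argmax = 1

argmax_v P(W = v | obs) = 1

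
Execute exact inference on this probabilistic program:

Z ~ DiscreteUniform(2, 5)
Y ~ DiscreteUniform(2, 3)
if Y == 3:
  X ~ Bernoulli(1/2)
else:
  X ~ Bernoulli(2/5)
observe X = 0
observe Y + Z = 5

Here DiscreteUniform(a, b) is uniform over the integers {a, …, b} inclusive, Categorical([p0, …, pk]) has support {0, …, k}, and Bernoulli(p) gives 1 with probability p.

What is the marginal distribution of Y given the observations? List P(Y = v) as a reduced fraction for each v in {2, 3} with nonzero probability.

P(Y=2) = 6/11, P(Y=3) = 5/11

Enumerate traces; 2 have nonzero weight after conditioning:
  (Z=2, Y=3, X=0) weight 1/16
  (Z=3, Y=2, X=0) weight 3/40
Group by Y:
  weight(Y=2) = 3/40
  weight(Y=3) = 1/16
Total weight = 3/40 + 1/16 = 11/80
P(Y=2 | obs) = 3/40 / 11/80 = 6/11
P(Y=3 | obs) = 1/16 / 11/80 = 5/11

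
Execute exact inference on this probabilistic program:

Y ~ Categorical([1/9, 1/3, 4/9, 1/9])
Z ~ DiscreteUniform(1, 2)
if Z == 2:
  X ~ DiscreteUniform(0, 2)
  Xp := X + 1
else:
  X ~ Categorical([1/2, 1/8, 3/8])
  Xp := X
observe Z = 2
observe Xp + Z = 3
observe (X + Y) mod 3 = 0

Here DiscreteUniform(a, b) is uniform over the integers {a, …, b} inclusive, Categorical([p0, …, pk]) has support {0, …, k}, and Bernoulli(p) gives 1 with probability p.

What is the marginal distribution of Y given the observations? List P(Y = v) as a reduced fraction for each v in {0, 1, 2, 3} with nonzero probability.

P(Y=0) = 1/2, P(Y=3) = 1/2

Enumerate traces; 2 have nonzero weight after conditioning:
  (Y=0, Z=2, X=0) weight 1/54
  (Y=3, Z=2, X=0) weight 1/54
Group by Y:
  weight(Y=0) = 1/54
  weight(Y=3) = 1/54
Total weight = 1/54 + 1/54 = 1/27
P(Y=0 | obs) = 1/54 / 1/27 = 1/2
P(Y=3 | obs) = 1/54 / 1/27 = 1/2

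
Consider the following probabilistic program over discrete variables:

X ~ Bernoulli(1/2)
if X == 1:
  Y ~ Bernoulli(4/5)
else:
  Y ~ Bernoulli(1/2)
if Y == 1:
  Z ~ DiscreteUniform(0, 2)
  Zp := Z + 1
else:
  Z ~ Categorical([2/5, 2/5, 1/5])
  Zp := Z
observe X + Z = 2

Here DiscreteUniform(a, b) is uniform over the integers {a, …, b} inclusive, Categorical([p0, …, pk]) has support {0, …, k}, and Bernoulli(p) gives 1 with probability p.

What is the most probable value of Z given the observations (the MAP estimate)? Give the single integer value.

argmax_v P(Z = v | obs) = 1

Enumerate traces; 4 have nonzero weight after conditioning:
  (X=0, Y=0, Z=2) weight 1/20
  (X=0, Y=1, Z=2) weight 1/12
  (X=1, Y=0, Z=1) weight 1/25
  (X=1, Y=1, Z=1) weight 2/15
Group by Z:
  weight(Z=1) = 13/75
  weight(Z=2) = 2/15
Total weight = 13/75 + 2/15 = 23/75
P(Z=1 | obs) = 13/75 / 23/75 = 13/23
P(Z=2 | obs) = 2/15 / 23/75 = 10/23
argmax = 1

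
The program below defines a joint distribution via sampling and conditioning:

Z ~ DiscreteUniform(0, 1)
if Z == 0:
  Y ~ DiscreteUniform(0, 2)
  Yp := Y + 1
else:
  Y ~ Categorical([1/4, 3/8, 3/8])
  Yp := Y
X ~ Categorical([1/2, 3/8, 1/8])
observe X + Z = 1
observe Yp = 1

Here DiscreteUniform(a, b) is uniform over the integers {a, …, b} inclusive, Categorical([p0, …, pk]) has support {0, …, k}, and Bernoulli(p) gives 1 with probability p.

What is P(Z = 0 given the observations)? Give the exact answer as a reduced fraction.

P(Z = 0 | obs) = 2/5

Enumerate traces; 2 have nonzero weight after conditioning:
  (Z=0, Y=0, X=1) weight 1/16
  (Z=1, Y=1, X=0) weight 3/32
Group by Z:
  weight(Z=0) = 1/16
  weight(Z=1) = 3/32
Total weight = 1/16 + 3/32 = 5/32
P(Z=0 | obs) = 1/16 / 5/32 = 2/5
P(Z=1 | obs) = 3/32 / 5/32 = 3/5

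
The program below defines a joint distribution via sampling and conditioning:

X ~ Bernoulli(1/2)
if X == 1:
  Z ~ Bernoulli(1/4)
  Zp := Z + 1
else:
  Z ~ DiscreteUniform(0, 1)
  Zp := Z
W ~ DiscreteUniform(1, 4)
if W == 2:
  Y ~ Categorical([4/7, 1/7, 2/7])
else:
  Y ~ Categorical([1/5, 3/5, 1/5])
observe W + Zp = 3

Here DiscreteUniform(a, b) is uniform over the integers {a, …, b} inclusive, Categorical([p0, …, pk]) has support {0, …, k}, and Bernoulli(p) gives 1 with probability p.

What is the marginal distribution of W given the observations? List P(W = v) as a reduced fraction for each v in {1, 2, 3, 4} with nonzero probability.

P(W=1) = 1/8, P(W=2) = 5/8, P(W=3) = 1/4

Enumerate traces; 12 have nonzero weight after conditioning:
  (X=0, Z=0, W=3, Y=0) weight 1/80
  (X=0, Z=0, W=3, Y=1) weight 3/80
  (X=0, Z=0, W=3, Y=2) weight 1/80
  (X=0, Z=1, W=2, Y=0) weight 1/28
  (X=0, Z=1, W=2, Y=1) weight 1/112
  (X=0, Z=1, W=2, Y=2) weight 1/56
  (X=1, Z=0, W=2, Y=0) weight 3/56
  (X=1, Z=0, W=2, Y=1) weight 3/224
  (X=1, Z=1, W=1, Y=0) weight 1/160
  … 3 more
Group by W:
  weight(W=1) = 1/32
  weight(W=2) = 5/32
  weight(W=3) = 1/16
Total weight = 1/32 + 5/32 + 1/16 = 1/4
P(W=1 | obs) = 1/32 / 1/4 = 1/8
P(W=2 | obs) = 5/32 / 1/4 = 5/8
P(W=3 | obs) = 1/16 / 1/4 = 1/4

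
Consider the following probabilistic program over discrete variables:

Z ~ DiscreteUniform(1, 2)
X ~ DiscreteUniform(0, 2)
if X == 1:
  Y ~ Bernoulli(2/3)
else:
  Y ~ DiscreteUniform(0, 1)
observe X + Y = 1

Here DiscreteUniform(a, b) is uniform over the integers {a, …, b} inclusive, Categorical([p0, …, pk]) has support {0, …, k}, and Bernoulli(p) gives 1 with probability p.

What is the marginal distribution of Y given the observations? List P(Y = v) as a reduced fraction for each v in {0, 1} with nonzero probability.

P(Y=0) = 2/5, P(Y=1) = 3/5

Enumerate traces; 4 have nonzero weight after conditioning:
  (Z=1, X=0, Y=1) weight 1/12
  (Z=1, X=1, Y=0) weight 1/18
  (Z=2, X=0, Y=1) weight 1/12
  (Z=2, X=1, Y=0) weight 1/18
Group by Y:
  weight(Y=0) = 1/9
  weight(Y=1) = 1/6
Total weight = 1/9 + 1/6 = 5/18
P(Y=0 | obs) = 1/9 / 5/18 = 2/5
P(Y=1 | obs) = 1/6 / 5/18 = 3/5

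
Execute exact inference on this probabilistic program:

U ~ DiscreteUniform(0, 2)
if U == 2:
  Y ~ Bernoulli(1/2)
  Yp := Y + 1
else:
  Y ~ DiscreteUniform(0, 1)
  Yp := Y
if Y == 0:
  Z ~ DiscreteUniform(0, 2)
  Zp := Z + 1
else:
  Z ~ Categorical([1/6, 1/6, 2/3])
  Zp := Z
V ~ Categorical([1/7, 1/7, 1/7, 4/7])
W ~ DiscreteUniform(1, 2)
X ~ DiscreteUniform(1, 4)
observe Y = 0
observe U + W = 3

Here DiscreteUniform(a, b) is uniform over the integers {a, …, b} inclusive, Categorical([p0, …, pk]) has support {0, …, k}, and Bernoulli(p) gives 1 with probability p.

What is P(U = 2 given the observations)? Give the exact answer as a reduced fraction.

P(U = 2 | obs) = 1/2

Enumerate traces; 96 have nonzero weight after conditioning:
  (U=1, Y=0, Z=0, V=0, W=2, X=1) weight 1/1008
  (U=1, Y=0, Z=0, V=0, W=2, X=2) weight 1/1008
  (U=1, Y=0, Z=0, V=0, W=2, X=3) weight 1/1008
  (U=1, Y=0, Z=0, V=0, W=2, X=4) weight 1/1008
  (U=1, Y=0, Z=0, V=1, W=2, X=1) weight 1/1008
  (U=1, Y=0, Z=0, V=1, W=2, X=2) weight 1/1008
  (U=1, Y=0, Z=0, V=1, W=2, X=3) weight 1/1008
  (U=1, Y=0, Z=0, V=1, W=2, X=4) weight 1/1008
  (U=2, Y=0, Z=0, V=0, W=1, X=1) weight 1/1008
  … 87 more
Group by U:
  weight(U=1) = 1/12
  weight(U=2) = 1/12
Total weight = 1/12 + 1/12 = 1/6
P(U=1 | obs) = 1/12 / 1/6 = 1/2
P(U=2 | obs) = 1/12 / 1/6 = 1/2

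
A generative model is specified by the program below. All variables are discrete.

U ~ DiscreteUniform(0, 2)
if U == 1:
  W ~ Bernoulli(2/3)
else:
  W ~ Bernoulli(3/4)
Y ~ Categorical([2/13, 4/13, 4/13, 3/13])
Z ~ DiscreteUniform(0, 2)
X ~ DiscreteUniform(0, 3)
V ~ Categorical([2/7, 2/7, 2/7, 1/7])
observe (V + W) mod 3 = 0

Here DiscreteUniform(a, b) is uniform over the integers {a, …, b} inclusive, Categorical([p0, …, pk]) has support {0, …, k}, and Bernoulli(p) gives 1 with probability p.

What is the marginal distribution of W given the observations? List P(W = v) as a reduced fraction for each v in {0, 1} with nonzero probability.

Enumerate traces; 432 have nonzero weight after conditioning:
  (U=0, W=0, Y=0, Z=0, X=0, V=0) weight 1/3276
  (U=0, W=0, Y=0, Z=0, X=0, V=3) weight 1/6552
  (U=0, W=0, Y=0, Z=0, X=1, V=0) weight 1/3276
  (U=0, W=0, Y=0, Z=0, X=1, V=3) weight 1/6552
  (U=0, W=0, Y=0, Z=0, X=2, V=0) weight 1/3276
  (U=0, W=0, Y=0, Z=0, X=2, V=3) weight 1/6552
  (U=0, W=0, Y=0, Z=0, X=3, V=0) weight 1/3276
  (U=0, W=0, Y=0, Z=0, X=3, V=3) weight 1/6552
  (U=0, W=1, Y=0, Z=0, X=0, V=2) weight 1/1092
  … 423 more
Group by W:
  weight(W=0) = 5/42
  weight(W=1) = 13/63
Total weight = 5/42 + 13/63 = 41/126
P(W=0 | obs) = 5/42 / 41/126 = 15/41
P(W=1 | obs) = 13/63 / 41/126 = 26/41

P(W=0) = 15/41, P(W=1) = 26/41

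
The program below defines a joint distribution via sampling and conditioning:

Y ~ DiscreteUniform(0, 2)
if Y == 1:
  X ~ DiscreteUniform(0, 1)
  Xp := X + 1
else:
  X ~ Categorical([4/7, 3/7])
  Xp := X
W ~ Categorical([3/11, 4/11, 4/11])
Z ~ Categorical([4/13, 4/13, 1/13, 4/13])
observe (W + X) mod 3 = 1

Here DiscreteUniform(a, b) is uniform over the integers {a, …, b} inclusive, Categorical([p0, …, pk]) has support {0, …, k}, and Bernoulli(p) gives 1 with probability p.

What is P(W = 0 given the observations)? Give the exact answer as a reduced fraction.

P(W = 0 | obs) = 57/149

Enumerate traces; 24 have nonzero weight after conditioning:
  (Y=0, X=0, W=1, Z=0) weight 64/3003
  (Y=0, X=0, W=1, Z=1) weight 64/3003
  (Y=0, X=0, W=1, Z=2) weight 16/3003
  (Y=0, X=0, W=1, Z=3) weight 64/3003
  (Y=0, X=1, W=0, Z=0) weight 12/1001
  (Y=0, X=1, W=0, Z=1) weight 12/1001
  (Y=0, X=1, W=0, Z=2) weight 3/1001
  (Y=0, X=1, W=0, Z=3) weight 12/1001
  … 16 more
Group by W:
  weight(W=0) = 19/154
  weight(W=1) = 46/231
Total weight = 19/154 + 46/231 = 149/462
P(W=0 | obs) = 19/154 / 149/462 = 57/149
P(W=1 | obs) = 46/231 / 149/462 = 92/149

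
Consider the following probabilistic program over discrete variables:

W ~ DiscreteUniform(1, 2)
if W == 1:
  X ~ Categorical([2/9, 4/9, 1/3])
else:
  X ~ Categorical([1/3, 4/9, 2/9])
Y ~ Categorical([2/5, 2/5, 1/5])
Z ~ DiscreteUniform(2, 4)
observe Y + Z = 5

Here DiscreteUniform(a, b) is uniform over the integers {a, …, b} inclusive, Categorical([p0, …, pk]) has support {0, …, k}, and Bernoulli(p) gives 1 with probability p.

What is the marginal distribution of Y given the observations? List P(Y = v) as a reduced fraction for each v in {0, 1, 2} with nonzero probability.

P(Y=1) = 2/3, P(Y=2) = 1/3

Enumerate traces; 12 have nonzero weight after conditioning:
  (W=1, X=0, Y=1, Z=4) weight 2/135
  (W=1, X=0, Y=2, Z=3) weight 1/135
  (W=1, X=1, Y=1, Z=4) weight 4/135
  (W=1, X=1, Y=2, Z=3) weight 2/135
  (W=1, X=2, Y=1, Z=4) weight 1/45
  (W=1, X=2, Y=2, Z=3) weight 1/90
  (W=2, X=0, Y=1, Z=4) weight 1/45
  (W=2, X=0, Y=2, Z=3) weight 1/90
  … 4 more
Group by Y:
  weight(Y=1) = 2/15
  weight(Y=2) = 1/15
Total weight = 2/15 + 1/15 = 1/5
P(Y=1 | obs) = 2/15 / 1/5 = 2/3
P(Y=2 | obs) = 1/15 / 1/5 = 1/3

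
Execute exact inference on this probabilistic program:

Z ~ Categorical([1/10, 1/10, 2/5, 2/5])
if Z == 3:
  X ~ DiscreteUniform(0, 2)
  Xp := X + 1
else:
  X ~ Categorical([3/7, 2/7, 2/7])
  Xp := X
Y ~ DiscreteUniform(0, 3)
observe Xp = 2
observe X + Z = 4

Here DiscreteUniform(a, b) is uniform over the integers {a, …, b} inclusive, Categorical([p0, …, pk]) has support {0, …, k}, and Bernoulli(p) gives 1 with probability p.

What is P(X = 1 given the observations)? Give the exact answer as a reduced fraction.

Enumerate traces; 8 have nonzero weight after conditioning:
  (Z=2, X=2, Y=0) weight 1/35
  (Z=2, X=2, Y=1) weight 1/35
  (Z=2, X=2, Y=2) weight 1/35
  (Z=2, X=2, Y=3) weight 1/35
  (Z=3, X=1, Y=0) weight 1/30
  (Z=3, X=1, Y=1) weight 1/30
  (Z=3, X=1, Y=2) weight 1/30
  (Z=3, X=1, Y=3) weight 1/30
Group by X:
  weight(X=1) = 2/15
  weight(X=2) = 4/35
Total weight = 2/15 + 4/35 = 26/105
P(X=1 | obs) = 2/15 / 26/105 = 7/13
P(X=2 | obs) = 4/35 / 26/105 = 6/13

P(X = 1 | obs) = 7/13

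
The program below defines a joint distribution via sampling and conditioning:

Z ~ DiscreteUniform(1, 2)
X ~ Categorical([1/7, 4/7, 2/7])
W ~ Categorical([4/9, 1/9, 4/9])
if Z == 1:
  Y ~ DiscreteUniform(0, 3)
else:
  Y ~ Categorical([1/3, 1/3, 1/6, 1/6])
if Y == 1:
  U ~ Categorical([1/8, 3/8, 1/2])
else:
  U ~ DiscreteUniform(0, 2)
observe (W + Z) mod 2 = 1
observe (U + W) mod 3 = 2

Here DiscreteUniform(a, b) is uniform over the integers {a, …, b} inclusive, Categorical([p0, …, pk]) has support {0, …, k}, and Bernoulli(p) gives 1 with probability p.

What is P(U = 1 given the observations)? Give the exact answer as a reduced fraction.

Enumerate traces; 36 have nonzero weight after conditioning:
  (Z=1, X=0, W=0, Y=0, U=2) weight 1/378
  (Z=1, X=0, W=0, Y=1, U=2) weight 1/252
  (Z=1, X=0, W=0, Y=2, U=2) weight 1/378
  (Z=1, X=0, W=0, Y=3, U=2) weight 1/378
  (Z=1, X=0, W=2, Y=0, U=0) weight 1/378
  (Z=1, X=0, W=2, Y=1, U=0) weight 1/1008
  (Z=1, X=0, W=2, Y=2, U=0) weight 1/378
  (Z=1, X=0, W=2, Y=3, U=0) weight 1/378
  (Z=2, X=0, W=1, Y=0, U=1) weight 1/1134
  … 27 more
Group by U:
  weight(U=0) = 1/16
  weight(U=1) = 25/1296
  weight(U=2) = 1/12
Total weight = 1/16 + 25/1296 + 1/12 = 107/648
P(U=0 | obs) = 1/16 / 107/648 = 81/214
P(U=1 | obs) = 25/1296 / 107/648 = 25/214
P(U=2 | obs) = 1/12 / 107/648 = 54/107

P(U = 1 | obs) = 25/214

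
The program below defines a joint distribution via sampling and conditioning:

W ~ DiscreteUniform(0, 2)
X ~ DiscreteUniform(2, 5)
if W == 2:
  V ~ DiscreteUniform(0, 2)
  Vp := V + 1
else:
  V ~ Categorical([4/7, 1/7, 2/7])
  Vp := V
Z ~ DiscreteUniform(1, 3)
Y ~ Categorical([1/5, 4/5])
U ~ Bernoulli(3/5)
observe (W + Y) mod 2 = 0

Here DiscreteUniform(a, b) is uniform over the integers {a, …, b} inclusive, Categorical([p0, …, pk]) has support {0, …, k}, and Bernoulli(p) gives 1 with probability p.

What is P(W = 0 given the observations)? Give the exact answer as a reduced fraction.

P(W = 0 | obs) = 1/6

Enumerate traces; 216 have nonzero weight after conditioning:
  (W=0, X=2, V=0, Z=1, Y=0, U=0) weight 2/1575
  (W=0, X=2, V=0, Z=1, Y=0, U=1) weight 1/525
  (W=0, X=2, V=0, Z=2, Y=0, U=0) weight 2/1575
  (W=0, X=2, V=0, Z=2, Y=0, U=1) weight 1/525
  (W=0, X=2, V=0, Z=3, Y=0, U=0) weight 2/1575
  (W=0, X=2, V=0, Z=3, Y=0, U=1) weight 1/525
  (W=0, X=2, V=1, Z=1, Y=0, U=0) weight 1/3150
  (W=0, X=2, V=1, Z=1, Y=0, U=1) weight 1/2100
  (W=1, X=2, V=0, Z=1, Y=1, U=0) weight 8/1575
  (W=2, X=2, V=0, Z=1, Y=0, U=0) weight 1/1350
  … 206 more
Group by W:
  weight(W=0) = 1/15
  weight(W=1) = 4/15
  weight(W=2) = 1/15
Total weight = 1/15 + 4/15 + 1/15 = 2/5
P(W=0 | obs) = 1/15 / 2/5 = 1/6
P(W=1 | obs) = 4/15 / 2/5 = 2/3
P(W=2 | obs) = 1/15 / 2/5 = 1/6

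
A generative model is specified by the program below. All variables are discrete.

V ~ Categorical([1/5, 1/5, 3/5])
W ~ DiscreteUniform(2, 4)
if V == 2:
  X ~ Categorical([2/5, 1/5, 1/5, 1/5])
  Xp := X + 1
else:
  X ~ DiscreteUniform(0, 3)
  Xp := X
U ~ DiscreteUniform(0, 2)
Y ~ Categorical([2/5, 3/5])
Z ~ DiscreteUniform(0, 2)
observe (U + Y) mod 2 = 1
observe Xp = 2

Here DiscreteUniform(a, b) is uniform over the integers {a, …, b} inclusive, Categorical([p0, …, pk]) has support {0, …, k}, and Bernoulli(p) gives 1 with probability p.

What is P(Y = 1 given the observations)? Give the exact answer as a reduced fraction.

P(Y = 1 | obs) = 3/4

Enumerate traces; 81 have nonzero weight after conditioning:
  (V=0, W=2, X=2, U=0, Y=1, Z=0) weight 1/900
  (V=0, W=2, X=2, U=0, Y=1, Z=1) weight 1/900
  (V=0, W=2, X=2, U=0, Y=1, Z=2) weight 1/900
  (V=0, W=2, X=2, U=1, Y=0, Z=0) weight 1/1350
  (V=0, W=2, X=2, U=1, Y=0, Z=1) weight 1/1350
  (V=0, W=2, X=2, U=1, Y=0, Z=2) weight 1/1350
  (V=0, W=2, X=2, U=2, Y=1, Z=0) weight 1/900
  (V=0, W=2, X=2, U=2, Y=1, Z=1) weight 1/900
  … 73 more
Group by Y:
  weight(Y=0) = 11/375
  weight(Y=1) = 11/125
Total weight = 11/375 + 11/125 = 44/375
P(Y=0 | obs) = 11/375 / 44/375 = 1/4
P(Y=1 | obs) = 11/125 / 44/375 = 3/4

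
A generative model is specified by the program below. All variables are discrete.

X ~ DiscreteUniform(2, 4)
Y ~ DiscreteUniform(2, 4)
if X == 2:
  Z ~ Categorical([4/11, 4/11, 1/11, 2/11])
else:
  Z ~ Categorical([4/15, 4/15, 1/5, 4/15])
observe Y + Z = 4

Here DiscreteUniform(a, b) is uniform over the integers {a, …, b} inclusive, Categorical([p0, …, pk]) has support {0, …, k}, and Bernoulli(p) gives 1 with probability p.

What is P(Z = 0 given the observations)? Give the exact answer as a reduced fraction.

P(Z = 0 | obs) = 148/377

Enumerate traces; 9 have nonzero weight after conditioning:
  (X=2, Y=2, Z=2) weight 1/99
  (X=2, Y=3, Z=1) weight 4/99
  (X=2, Y=4, Z=0) weight 4/99
  (X=3, Y=2, Z=2) weight 1/45
  (X=3, Y=3, Z=1) weight 4/135
  (X=3, Y=4, Z=0) weight 4/135
  (X=4, Y=2, Z=2) weight 1/45
  (X=4, Y=3, Z=1) weight 4/135
  … 1 more
Group by Z:
  weight(Z=0) = 148/1485
  weight(Z=1) = 148/1485
  weight(Z=2) = 3/55
Total weight = 148/1485 + 148/1485 + 3/55 = 377/1485
P(Z=0 | obs) = 148/1485 / 377/1485 = 148/377
P(Z=1 | obs) = 148/1485 / 377/1485 = 148/377
P(Z=2 | obs) = 3/55 / 377/1485 = 81/377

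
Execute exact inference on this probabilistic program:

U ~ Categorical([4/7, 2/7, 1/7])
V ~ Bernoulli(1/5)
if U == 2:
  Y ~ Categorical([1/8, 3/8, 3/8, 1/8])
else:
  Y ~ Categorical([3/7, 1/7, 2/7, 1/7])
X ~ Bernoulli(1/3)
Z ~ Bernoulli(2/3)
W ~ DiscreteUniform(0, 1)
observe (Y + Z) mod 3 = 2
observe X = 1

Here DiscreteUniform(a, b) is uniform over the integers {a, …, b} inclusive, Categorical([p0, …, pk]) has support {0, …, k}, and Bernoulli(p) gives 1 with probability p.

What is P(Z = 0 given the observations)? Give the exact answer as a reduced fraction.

Enumerate traces; 24 have nonzero weight after conditioning:
  (U=0, V=0, Y=1, X=1, Z=1, W=0) weight 16/2205
  (U=0, V=0, Y=1, X=1, Z=1, W=1) weight 16/2205
  (U=0, V=0, Y=2, X=1, Z=0, W=0) weight 16/2205
  (U=0, V=0, Y=2, X=1, Z=0, W=1) weight 16/2205
  (U=0, V=1, Y=1, X=1, Z=1, W=0) weight 4/2205
  (U=0, V=1, Y=1, X=1, Z=1, W=1) weight 4/2205
  (U=0, V=1, Y=2, X=1, Z=0, W=0) weight 4/2205
  (U=0, V=1, Y=2, X=1, Z=0, W=1) weight 4/2205
  … 16 more
Group by Z:
  weight(Z=0) = 13/392
  weight(Z=1) = 23/588
Total weight = 13/392 + 23/588 = 85/1176
P(Z=0 | obs) = 13/392 / 85/1176 = 39/85
P(Z=1 | obs) = 23/588 / 85/1176 = 46/85

P(Z = 0 | obs) = 39/85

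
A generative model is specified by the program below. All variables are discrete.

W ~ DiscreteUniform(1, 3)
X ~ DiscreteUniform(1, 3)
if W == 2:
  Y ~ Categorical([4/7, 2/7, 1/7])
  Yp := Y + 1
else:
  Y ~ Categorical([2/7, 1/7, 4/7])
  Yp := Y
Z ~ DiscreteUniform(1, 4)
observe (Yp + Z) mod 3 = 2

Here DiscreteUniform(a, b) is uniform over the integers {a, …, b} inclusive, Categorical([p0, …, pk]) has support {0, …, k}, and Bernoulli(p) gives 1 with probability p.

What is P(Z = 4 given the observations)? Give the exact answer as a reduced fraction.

Enumerate traces; 36 have nonzero weight after conditioning:
  (W=1, X=1, Y=0, Z=2) weight 1/126
  (W=1, X=1, Y=1, Z=1) weight 1/252
  (W=1, X=1, Y=1, Z=4) weight 1/252
  (W=1, X=1, Y=2, Z=3) weight 1/63
  (W=1, X=2, Y=0, Z=2) weight 1/126
  (W=1, X=2, Y=1, Z=1) weight 1/252
  (W=1, X=2, Y=1, Z=4) weight 1/252
  (W=1, X=2, Y=2, Z=3) weight 1/63
  … 28 more
Group by Z:
  weight(Z=1) = 1/14
  weight(Z=2) = 5/84
  weight(Z=3) = 5/42
  weight(Z=4) = 1/14
Total weight = 1/14 + 5/84 + 5/42 + 1/14 = 9/28
P(Z=1 | obs) = 1/14 / 9/28 = 2/9
P(Z=2 | obs) = 5/84 / 9/28 = 5/27
P(Z=3 | obs) = 5/42 / 9/28 = 10/27
P(Z=4 | obs) = 1/14 / 9/28 = 2/9

P(Z = 4 | obs) = 2/9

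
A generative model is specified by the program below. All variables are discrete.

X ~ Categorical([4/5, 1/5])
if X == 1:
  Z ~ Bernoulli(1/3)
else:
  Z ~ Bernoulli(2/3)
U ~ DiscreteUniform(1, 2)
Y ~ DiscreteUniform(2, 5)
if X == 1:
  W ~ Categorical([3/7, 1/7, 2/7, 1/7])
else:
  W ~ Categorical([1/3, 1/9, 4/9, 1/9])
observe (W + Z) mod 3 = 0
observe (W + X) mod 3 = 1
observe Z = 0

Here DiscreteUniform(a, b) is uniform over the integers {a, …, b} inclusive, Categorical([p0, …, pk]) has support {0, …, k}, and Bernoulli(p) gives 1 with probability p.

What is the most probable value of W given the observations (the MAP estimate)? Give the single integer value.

argmax_v P(W = v | obs) = 0

Enumerate traces; 16 have nonzero weight after conditioning:
  (X=1, Z=0, U=1, Y=2, W=0) weight 1/140
  (X=1, Z=0, U=1, Y=2, W=3) weight 1/420
  (X=1, Z=0, U=1, Y=3, W=0) weight 1/140
  (X=1, Z=0, U=1, Y=3, W=3) weight 1/420
  (X=1, Z=0, U=1, Y=4, W=0) weight 1/140
  (X=1, Z=0, U=1, Y=4, W=3) weight 1/420
  (X=1, Z=0, U=1, Y=5, W=0) weight 1/140
  (X=1, Z=0, U=1, Y=5, W=3) weight 1/420
  … 8 more
Group by W:
  weight(W=0) = 2/35
  weight(W=3) = 2/105
Total weight = 2/35 + 2/105 = 8/105
P(W=0 | obs) = 2/35 / 8/105 = 3/4
P(W=3 | obs) = 2/105 / 8/105 = 1/4
argmax = 0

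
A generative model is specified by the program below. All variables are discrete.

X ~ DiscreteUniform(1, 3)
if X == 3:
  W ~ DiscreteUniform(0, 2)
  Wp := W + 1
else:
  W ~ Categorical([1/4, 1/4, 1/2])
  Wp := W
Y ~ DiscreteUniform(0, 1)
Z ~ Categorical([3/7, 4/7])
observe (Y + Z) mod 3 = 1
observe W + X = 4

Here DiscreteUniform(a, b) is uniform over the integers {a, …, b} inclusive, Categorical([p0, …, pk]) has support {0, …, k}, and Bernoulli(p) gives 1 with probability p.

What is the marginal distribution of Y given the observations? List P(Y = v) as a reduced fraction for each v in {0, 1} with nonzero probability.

Enumerate traces; 4 have nonzero weight after conditioning:
  (X=2, W=2, Y=0, Z=1) weight 1/21
  (X=2, W=2, Y=1, Z=0) weight 1/28
  (X=3, W=1, Y=0, Z=1) weight 2/63
  (X=3, W=1, Y=1, Z=0) weight 1/42
Group by Y:
  weight(Y=0) = 5/63
  weight(Y=1) = 5/84
Total weight = 5/63 + 5/84 = 5/36
P(Y=0 | obs) = 5/63 / 5/36 = 4/7
P(Y=1 | obs) = 5/84 / 5/36 = 3/7

P(Y=0) = 4/7, P(Y=1) = 3/7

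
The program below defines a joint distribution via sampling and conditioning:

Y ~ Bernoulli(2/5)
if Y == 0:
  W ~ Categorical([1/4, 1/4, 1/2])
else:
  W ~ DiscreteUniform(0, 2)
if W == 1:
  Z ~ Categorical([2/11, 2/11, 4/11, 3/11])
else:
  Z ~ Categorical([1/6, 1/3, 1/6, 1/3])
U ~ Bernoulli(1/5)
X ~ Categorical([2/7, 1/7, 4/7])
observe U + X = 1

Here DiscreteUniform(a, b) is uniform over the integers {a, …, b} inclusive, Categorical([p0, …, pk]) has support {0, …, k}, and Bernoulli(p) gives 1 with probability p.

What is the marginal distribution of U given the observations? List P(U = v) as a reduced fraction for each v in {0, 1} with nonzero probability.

Enumerate traces; 48 have nonzero weight after conditioning:
  (Y=0, W=0, Z=0, U=0, X=1) weight 1/350
  (Y=0, W=0, Z=0, U=1, X=0) weight 1/700
  (Y=0, W=0, Z=1, U=0, X=1) weight 1/175
  (Y=0, W=0, Z=1, U=1, X=0) weight 1/350
  (Y=0, W=0, Z=2, U=0, X=1) weight 1/350
  (Y=0, W=0, Z=2, U=1, X=0) weight 1/700
  (Y=0, W=0, Z=3, U=0, X=1) weight 1/175
  (Y=0, W=0, Z=3, U=1, X=0) weight 1/350
  … 40 more
Group by U:
  weight(U=0) = 4/35
  weight(U=1) = 2/35
Total weight = 4/35 + 2/35 = 6/35
P(U=0 | obs) = 4/35 / 6/35 = 2/3
P(U=1 | obs) = 2/35 / 6/35 = 1/3

P(U=0) = 2/3, P(U=1) = 1/3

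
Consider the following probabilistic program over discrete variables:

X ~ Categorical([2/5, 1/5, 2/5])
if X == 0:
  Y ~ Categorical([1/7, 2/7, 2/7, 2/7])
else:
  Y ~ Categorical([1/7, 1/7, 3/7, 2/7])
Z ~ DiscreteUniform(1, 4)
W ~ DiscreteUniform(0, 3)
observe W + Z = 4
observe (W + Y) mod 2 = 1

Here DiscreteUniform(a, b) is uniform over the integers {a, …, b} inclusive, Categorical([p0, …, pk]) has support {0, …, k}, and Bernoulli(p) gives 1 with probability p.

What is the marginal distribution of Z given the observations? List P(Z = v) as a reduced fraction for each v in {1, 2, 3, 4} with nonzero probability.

Enumerate traces; 24 have nonzero weight after conditioning:
  (X=0, Y=0, Z=1, W=3) weight 1/280
  (X=0, Y=0, Z=3, W=1) weight 1/280
  (X=0, Y=1, Z=2, W=2) weight 1/140
  (X=0, Y=1, Z=4, W=0) weight 1/140
  (X=0, Y=2, Z=1, W=3) weight 1/140
  (X=0, Y=2, Z=3, W=1) weight 1/140
  (X=0, Y=3, Z=2, W=2) weight 1/140
  (X=0, Y=3, Z=4, W=0) weight 1/140
  … 16 more
Group by Z:
  weight(Z=1) = 9/280
  weight(Z=2) = 17/560
  weight(Z=3) = 9/280
  weight(Z=4) = 17/560
Total weight = 9/280 + 17/560 + 9/280 + 17/560 = 1/8
P(Z=1 | obs) = 9/280 / 1/8 = 9/35
P(Z=2 | obs) = 17/560 / 1/8 = 17/70
P(Z=3 | obs) = 9/280 / 1/8 = 9/35
P(Z=4 | obs) = 17/560 / 1/8 = 17/70

P(Z=1) = 9/35, P(Z=2) = 17/70, P(Z=3) = 9/35, P(Z=4) = 17/70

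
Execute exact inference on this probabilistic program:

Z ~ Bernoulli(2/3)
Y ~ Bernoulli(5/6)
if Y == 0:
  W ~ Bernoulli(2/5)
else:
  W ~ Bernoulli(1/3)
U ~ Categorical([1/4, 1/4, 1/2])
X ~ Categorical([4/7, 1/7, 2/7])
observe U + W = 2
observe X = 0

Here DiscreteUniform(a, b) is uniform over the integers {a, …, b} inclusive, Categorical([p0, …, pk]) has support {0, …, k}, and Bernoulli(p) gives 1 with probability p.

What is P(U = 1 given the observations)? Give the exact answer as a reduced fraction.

P(U = 1 | obs) = 31/149

Enumerate traces; 8 have nonzero weight after conditioning:
  (Z=0, Y=0, W=0, U=2, X=0) weight 1/105
  (Z=0, Y=0, W=1, U=1, X=0) weight 1/315
  (Z=0, Y=1, W=0, U=2, X=0) weight 10/189
  (Z=0, Y=1, W=1, U=1, X=0) weight 5/378
  (Z=1, Y=0, W=0, U=2, X=0) weight 2/105
  (Z=1, Y=0, W=1, U=1, X=0) weight 2/315
  (Z=1, Y=1, W=0, U=2, X=0) weight 20/189
  (Z=1, Y=1, W=1, U=1, X=0) weight 5/189
Group by U:
  weight(U=1) = 31/630
  weight(U=2) = 59/315
Total weight = 31/630 + 59/315 = 149/630
P(U=1 | obs) = 31/630 / 149/630 = 31/149
P(U=2 | obs) = 59/315 / 149/630 = 118/149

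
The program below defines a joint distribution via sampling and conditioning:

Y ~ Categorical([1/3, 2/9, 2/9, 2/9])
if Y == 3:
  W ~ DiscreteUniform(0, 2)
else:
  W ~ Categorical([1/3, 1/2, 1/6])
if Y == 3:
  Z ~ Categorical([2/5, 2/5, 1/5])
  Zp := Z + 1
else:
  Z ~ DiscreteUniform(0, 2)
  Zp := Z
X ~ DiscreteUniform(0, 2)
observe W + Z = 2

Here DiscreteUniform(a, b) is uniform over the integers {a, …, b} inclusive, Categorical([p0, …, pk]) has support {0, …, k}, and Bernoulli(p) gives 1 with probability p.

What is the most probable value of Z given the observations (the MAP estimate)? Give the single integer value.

argmax_v P(Z = v | obs) = 1

Enumerate traces; 36 have nonzero weight after conditioning:
  (Y=0, W=0, Z=2, X=0) weight 1/81
  (Y=0, W=0, Z=2, X=1) weight 1/81
  (Y=0, W=0, Z=2, X=2) weight 1/81
  (Y=0, W=1, Z=1, X=0) weight 1/54
  (Y=0, W=1, Z=1, X=1) weight 1/54
  (Y=0, W=1, Z=1, X=2) weight 1/54
  (Y=0, W=2, Z=0, X=0) weight 1/162
  (Y=0, W=2, Z=0, X=1) weight 1/162
  … 28 more
Group by Z:
  weight(Z=0) = 59/810
  weight(Z=1) = 43/270
  weight(Z=2) = 41/405
Total weight = 59/810 + 43/270 + 41/405 = 1/3
P(Z=0 | obs) = 59/810 / 1/3 = 59/270
P(Z=1 | obs) = 43/270 / 1/3 = 43/90
P(Z=2 | obs) = 41/405 / 1/3 = 41/135
argmax = 1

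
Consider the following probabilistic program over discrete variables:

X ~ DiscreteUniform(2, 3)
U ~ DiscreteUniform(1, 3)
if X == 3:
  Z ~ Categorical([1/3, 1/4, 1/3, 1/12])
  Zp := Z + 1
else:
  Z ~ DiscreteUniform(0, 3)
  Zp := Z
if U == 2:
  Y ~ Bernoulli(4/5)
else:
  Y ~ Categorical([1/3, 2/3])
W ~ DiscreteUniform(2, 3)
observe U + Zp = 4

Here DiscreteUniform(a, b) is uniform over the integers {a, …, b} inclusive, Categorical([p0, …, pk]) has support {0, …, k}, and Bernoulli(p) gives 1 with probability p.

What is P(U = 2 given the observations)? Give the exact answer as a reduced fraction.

Enumerate traces; 24 have nonzero weight after conditioning:
  (X=2, U=1, Z=3, Y=0, W=2) weight 1/144
  (X=2, U=1, Z=3, Y=0, W=3) weight 1/144
  (X=2, U=1, Z=3, Y=1, W=2) weight 1/72
  (X=2, U=1, Z=3, Y=1, W=3) weight 1/72
  (X=2, U=2, Z=2, Y=0, W=2) weight 1/240
  (X=2, U=2, Z=2, Y=0, W=3) weight 1/240
  (X=2, U=2, Z=2, Y=1, W=2) weight 1/60
  (X=2, U=2, Z=2, Y=1, W=3) weight 1/60
  (X=2, U=3, Z=1, Y=0, W=2) weight 1/144
  … 15 more
Group by U:
  weight(U=1) = 7/72
  weight(U=2) = 1/12
  weight(U=3) = 7/72
Total weight = 7/72 + 1/12 + 7/72 = 5/18
P(U=1 | obs) = 7/72 / 5/18 = 7/20
P(U=2 | obs) = 1/12 / 5/18 = 3/10
P(U=3 | obs) = 7/72 / 5/18 = 7/20

P(U = 2 | obs) = 3/10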